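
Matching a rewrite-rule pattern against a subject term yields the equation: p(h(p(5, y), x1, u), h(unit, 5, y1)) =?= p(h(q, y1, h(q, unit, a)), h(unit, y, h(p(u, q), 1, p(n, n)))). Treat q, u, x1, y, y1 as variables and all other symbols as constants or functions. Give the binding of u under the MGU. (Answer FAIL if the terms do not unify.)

Decompose p/2: h(p(5, y), x1, u) =?= h(q, y1, h(q, unit, a)),  h(unit, 5, y1) =?= h(unit, y, h(p(u, q), 1, p(n, n))).
Decompose h/3: p(5, y) =?= q,  x1 =?= y1,  u =?= h(q, unit, a).
Bind q := p(5, y); substituting into the 2 remaining equations that mention q gives: u =?= h(p(5, y), unit, a),  h(unit, 5, y1) =?= h(unit, y, h(p(u, p(5, y)), 1, p(n, n))).
Bind x1 := y1; no other remaining equation mentions x1.
Bind u := h(p(5, y), unit, a); substituting into the remaining equation gives: h(unit, 5, y1) =?= h(unit, y, h(p(h(p(5, y), unit, a), p(5, y)), 1, p(n, n))).
Decompose h/3: unit =?= unit,  5 =?= y,  y1 =?= h(p(h(p(5, y), unit, a), p(5, y)), 1, p(n, n)).
Delete trivial equation unit =?= unit.
Bind y := 5; substituting into the remaining equation gives: y1 =?= h(p(h(p(5, 5), unit, a), p(5, 5)), 1, p(n, n)). Substituting into the earlier bindings gives q := p(5, 5), u := h(p(5, 5), unit, a).
Bind y1 := h(p(h(p(5, 5), unit, a), p(5, 5)), 1, p(n, n)). Substituting into the earlier binding gives x1 := h(p(h(p(5, 5), unit, a), p(5, 5)), 1, p(n, n)).
MGU = { q ↦ p(5, 5), x1 ↦ h(p(h(p(5, 5), unit, a), p(5, 5)), 1, p(n, n)), u ↦ h(p(5, 5), unit, a), y ↦ 5, y1 ↦ h(p(h(p(5, 5), unit, a), p(5, 5)), 1, p(n, n)) }, so u ↦ h(p(5, 5), unit, a).

h(p(5, 5), unit, a)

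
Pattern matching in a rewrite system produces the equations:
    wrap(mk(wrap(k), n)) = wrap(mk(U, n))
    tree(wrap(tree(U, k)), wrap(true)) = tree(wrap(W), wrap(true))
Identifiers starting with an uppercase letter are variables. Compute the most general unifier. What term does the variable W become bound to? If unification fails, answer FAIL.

Decompose wrap/1: mk(wrap(k), n) = mk(U, n).
Decompose mk/2: wrap(k) = U,  n = n.
Bind U := wrap(k); substituting into the one remaining equation that mentions U gives: tree(wrap(tree(wrap(k), k)), wrap(true)) = tree(wrap(W), wrap(true)).
Delete trivial equation n = n.
Decompose tree/2: wrap(tree(wrap(k), k)) = wrap(W),  wrap(true) = wrap(true).
Decompose wrap/1: tree(wrap(k), k) = W.
Bind W := tree(wrap(k), k); no other remaining equation mentions W.
Delete trivial equation wrap(true) = wrap(true).
MGU = { U := wrap(k), W := tree(wrap(k), k) }, so W := tree(wrap(k), k).

tree(wrap(k), k)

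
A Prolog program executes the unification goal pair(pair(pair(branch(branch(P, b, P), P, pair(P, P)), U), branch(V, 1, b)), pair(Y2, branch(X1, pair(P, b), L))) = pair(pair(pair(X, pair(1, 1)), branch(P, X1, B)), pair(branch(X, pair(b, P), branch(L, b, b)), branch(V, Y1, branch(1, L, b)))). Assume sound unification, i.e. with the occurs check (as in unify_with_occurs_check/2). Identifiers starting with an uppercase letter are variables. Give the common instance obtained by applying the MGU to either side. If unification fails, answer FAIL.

FAIL

Decompose pair/2: pair(pair(branch(branch(P, b, P), P, pair(P, P)), U), branch(V, 1, b)) = pair(pair(X, pair(1, 1)), branch(P, X1, B)),  pair(Y2, branch(X1, pair(P, b), L)) = pair(branch(X, pair(b, P), branch(L, b, b)), branch(V, Y1, branch(1, L, b))).
Decompose pair/2: pair(branch(branch(P, b, P), P, pair(P, P)), U) = pair(X, pair(1, 1)),  branch(V, 1, b) = branch(P, X1, B).
Decompose pair/2: branch(branch(P, b, P), P, pair(P, P)) = X,  U = pair(1, 1).
Bind X := branch(branch(P, b, P), P, pair(P, P)); substituting into the one remaining equation that mentions X gives: pair(Y2, branch(X1, pair(P, b), L)) = pair(branch(branch(branch(P, b, P), P, pair(P, P)), pair(b, P), branch(L, b, b)), branch(V, Y1, branch(1, L, b))).
Bind U := pair(1, 1); no other remaining equation mentions U.
Decompose branch/3: V = P,  1 = X1,  b = B.
Bind V := P; substituting into the one remaining equation that mentions V gives: pair(Y2, branch(X1, pair(P, b), L)) = pair(branch(branch(branch(P, b, P), P, pair(P, P)), pair(b, P), branch(L, b, b)), branch(P, Y1, branch(1, L, b))).
Bind X1 := 1; substituting into the one remaining equation that mentions X1 gives: pair(Y2, branch(1, pair(P, b), L)) = pair(branch(branch(branch(P, b, P), P, pair(P, P)), pair(b, P), branch(L, b, b)), branch(P, Y1, branch(1, L, b))).
Bind B := b; no other remaining equation mentions B.
Decompose pair/2: Y2 = branch(branch(branch(P, b, P), P, pair(P, P)), pair(b, P), branch(L, b, b)),  branch(1, pair(P, b), L) = branch(P, Y1, branch(1, L, b)).
Bind Y2 := branch(branch(branch(P, b, P), P, pair(P, P)), pair(b, P), branch(L, b, b)); no other remaining equation mentions Y2.
Decompose branch/3: 1 = P,  pair(P, b) = Y1,  L = branch(1, L, b).
Bind P := 1; substituting into the one remaining equation that mentions P gives: pair(1, b) = Y1. Substituting into the earlier bindings gives X := branch(branch(1, b, 1), 1, pair(1, 1)), V := 1, Y2 := branch(branch(branch(1, b, 1), 1, pair(1, 1)), pair(b, 1), branch(L, b, b)).
Bind Y1 := pair(1, b); no other remaining equation mentions Y1.
Occurs check fails: L occurs in branch(1, L, b); the equation L = branch(1, L, b) has no finite solution.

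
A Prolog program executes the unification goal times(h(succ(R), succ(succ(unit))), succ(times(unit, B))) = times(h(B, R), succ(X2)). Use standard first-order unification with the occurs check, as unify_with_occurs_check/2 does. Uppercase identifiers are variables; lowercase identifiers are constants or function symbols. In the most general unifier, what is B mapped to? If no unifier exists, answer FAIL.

succ(succ(succ(unit)))

Decompose times/2: h(succ(R), succ(succ(unit))) = h(B, R),  succ(times(unit, B)) = succ(X2).
Decompose h/2: succ(R) = B,  succ(succ(unit)) = R.
Bind B := succ(R); substituting into the one remaining equation that mentions B gives: succ(times(unit, succ(R))) = succ(X2).
Bind R := succ(succ(unit)); substituting into the remaining equation gives: succ(times(unit, succ(succ(succ(unit))))) = succ(X2). Substituting into the earlier binding gives B := succ(succ(succ(unit))).
Decompose succ/1: times(unit, succ(succ(succ(unit)))) = X2.
Bind X2 := times(unit, succ(succ(succ(unit)))).
MGU = { B -> succ(succ(succ(unit))), R -> succ(succ(unit)), X2 -> times(unit, succ(succ(succ(unit)))) }, so B -> succ(succ(succ(unit))).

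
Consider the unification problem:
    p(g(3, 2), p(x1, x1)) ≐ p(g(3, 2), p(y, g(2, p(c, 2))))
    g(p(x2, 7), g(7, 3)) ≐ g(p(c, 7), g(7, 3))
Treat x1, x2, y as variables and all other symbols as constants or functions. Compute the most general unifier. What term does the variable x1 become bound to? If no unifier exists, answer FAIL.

Decompose p/2: g(3, 2) ≐ g(3, 2),  p(x1, x1) ≐ p(y, g(2, p(c, 2))).
Delete trivial equation g(3, 2) ≐ g(3, 2).
Decompose p/2: x1 ≐ y,  x1 ≐ g(2, p(c, 2)).
Bind x1 := y; substituting into the one remaining equation that mentions x1 gives: y ≐ g(2, p(c, 2)).
Bind y := g(2, p(c, 2)); no other remaining equation mentions y. Substituting into the earlier binding gives x1 := g(2, p(c, 2)).
Decompose g/2: p(x2, 7) ≐ p(c, 7),  g(7, 3) ≐ g(7, 3).
Decompose p/2: x2 ≐ c,  7 ≐ 7.
Bind x2 := c; no other remaining equation mentions x2.
Delete trivial equation 7 ≐ 7.
Delete trivial equation g(7, 3) ≐ g(7, 3).
MGU = { x1 ↦ g(2, p(c, 2)), y ↦ g(2, p(c, 2)), x2 ↦ c }, so x1 ↦ g(2, p(c, 2)).

g(2, p(c, 2))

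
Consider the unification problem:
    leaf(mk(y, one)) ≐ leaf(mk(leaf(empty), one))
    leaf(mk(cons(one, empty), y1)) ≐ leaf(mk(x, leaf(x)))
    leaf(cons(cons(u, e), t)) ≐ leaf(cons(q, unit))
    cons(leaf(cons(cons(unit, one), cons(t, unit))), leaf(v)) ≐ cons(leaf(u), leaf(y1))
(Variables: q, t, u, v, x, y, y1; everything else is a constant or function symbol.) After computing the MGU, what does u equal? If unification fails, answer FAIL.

cons(cons(unit, one), cons(unit, unit))

Decompose leaf/1: mk(y, one) ≐ mk(leaf(empty), one).
Decompose mk/2: y ≐ leaf(empty),  one ≐ one.
Bind y := leaf(empty); no other remaining equation mentions y.
Delete trivial equation one ≐ one.
Decompose leaf/1: mk(cons(one, empty), y1) ≐ mk(x, leaf(x)).
Decompose mk/2: cons(one, empty) ≐ x,  y1 ≐ leaf(x).
Bind x := cons(one, empty); substituting into the one remaining equation that mentions x gives: y1 ≐ leaf(cons(one, empty)).
Bind y1 := leaf(cons(one, empty)); substituting into the one remaining equation that mentions y1 gives: cons(leaf(cons(cons(unit, one), cons(t, unit))), leaf(v)) ≐ cons(leaf(u), leaf(leaf(cons(one, empty)))).
Decompose leaf/1: cons(cons(u, e), t) ≐ cons(q, unit).
Decompose cons/2: cons(u, e) ≐ q,  t ≐ unit.
Bind q := cons(u, e); no other remaining equation mentions q.
Bind t := unit; substituting into the remaining equation gives: cons(leaf(cons(cons(unit, one), cons(unit, unit))), leaf(v)) ≐ cons(leaf(u), leaf(leaf(cons(one, empty)))).
Decompose cons/2: leaf(cons(cons(unit, one), cons(unit, unit))) ≐ leaf(u),  leaf(v) ≐ leaf(leaf(cons(one, empty))).
Decompose leaf/1: cons(cons(unit, one), cons(unit, unit)) ≐ u.
Bind u := cons(cons(unit, one), cons(unit, unit)); no other remaining equation mentions u. Substituting into the earlier binding gives q := cons(cons(cons(unit, one), cons(unit, unit)), e).
Decompose leaf/1: v ≐ leaf(cons(one, empty)).
Bind v := leaf(cons(one, empty)).
MGU = { y -> leaf(empty), x -> cons(one, empty), y1 -> leaf(cons(one, empty)), q -> cons(cons(cons(unit, one), cons(unit, unit)), e), t -> unit, u -> cons(cons(unit, one), cons(unit, unit)), v -> leaf(cons(one, empty)) }, so u -> cons(cons(unit, one), cons(unit, unit)).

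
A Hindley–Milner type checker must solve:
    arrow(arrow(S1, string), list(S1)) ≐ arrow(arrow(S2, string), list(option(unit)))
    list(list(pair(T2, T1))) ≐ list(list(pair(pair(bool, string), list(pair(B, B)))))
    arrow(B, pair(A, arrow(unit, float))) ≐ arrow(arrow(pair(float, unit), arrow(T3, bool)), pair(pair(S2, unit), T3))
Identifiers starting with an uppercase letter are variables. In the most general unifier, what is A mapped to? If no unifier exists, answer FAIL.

Decompose arrow/2: arrow(S1, string) ≐ arrow(S2, string),  list(S1) ≐ list(option(unit)).
Decompose arrow/2: S1 ≐ S2,  string ≐ string.
Bind S1 := S2; substituting into the one remaining equation that mentions S1 gives: list(S2) ≐ list(option(unit)).
Delete trivial equation string ≐ string.
Decompose list/1: S2 ≐ option(unit).
Bind S2 := option(unit); substituting into the one remaining equation that mentions S2 gives: arrow(B, pair(A, arrow(unit, float))) ≐ arrow(arrow(pair(float, unit), arrow(T3, bool)), pair(pair(option(unit), unit), T3)). Substituting into the earlier binding gives S1 := option(unit).
Decompose list/1: list(pair(T2, T1)) ≐ list(pair(pair(bool, string), list(pair(B, B)))).
Decompose list/1: pair(T2, T1) ≐ pair(pair(bool, string), list(pair(B, B))).
Decompose pair/2: T2 ≐ pair(bool, string),  T1 ≐ list(pair(B, B)).
Bind T2 := pair(bool, string); no other remaining equation mentions T2.
Bind T1 := list(pair(B, B)); no other remaining equation mentions T1.
Decompose arrow/2: B ≐ arrow(pair(float, unit), arrow(T3, bool)),  pair(A, arrow(unit, float)) ≐ pair(pair(option(unit), unit), T3).
Bind B := arrow(pair(float, unit), arrow(T3, bool)); no other remaining equation mentions B. Substituting into the earlier binding gives T1 := list(pair(arrow(pair(float, unit), arrow(T3, bool)), arrow(pair(float, unit), arrow(T3, bool)))).
Decompose pair/2: A ≐ pair(option(unit), unit),  arrow(unit, float) ≐ T3.
Bind A := pair(option(unit), unit); no other remaining equation mentions A.
Bind T3 := arrow(unit, float). Substituting into the earlier bindings gives T1 := list(pair(arrow(pair(float, unit), arrow(arrow(unit, float), bool)), arrow(pair(float, unit), arrow(arrow(unit, float), bool)))), B := arrow(pair(float, unit), arrow(arrow(unit, float), bool)).
MGU = { S1 := option(unit), S2 := option(unit), T2 := pair(bool, string), T1 := list(pair(arrow(pair(float, unit), arrow(arrow(unit, float), bool)), arrow(pair(float, unit), arrow(arrow(unit, float), bool)))), B := arrow(pair(float, unit), arrow(arrow(unit, float), bool)), A := pair(option(unit), unit), T3 := arrow(unit, float) }, so A := pair(option(unit), unit).

pair(option(unit), unit)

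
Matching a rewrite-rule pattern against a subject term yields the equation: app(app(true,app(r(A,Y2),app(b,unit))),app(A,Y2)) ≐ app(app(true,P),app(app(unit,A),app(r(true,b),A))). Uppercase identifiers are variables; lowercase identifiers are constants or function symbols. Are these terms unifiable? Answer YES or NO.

Decompose app/2: app(true,app(r(A,Y2),app(b,unit))) ≐ app(true,P),  app(A,Y2) ≐ app(app(unit,A),app(r(true,b),A)).
Decompose app/2: true ≐ true,  app(r(A,Y2),app(b,unit)) ≐ P.
Delete trivial equation true ≐ true.
Bind P := app(r(A,Y2),app(b,unit)); no other remaining equation mentions P.
Decompose app/2: A ≐ app(unit,A),  Y2 ≐ app(r(true,b),A).
Occurs check fails: A occurs in app(unit,A); the equation A ≐ app(unit,A) has no finite solution.

NO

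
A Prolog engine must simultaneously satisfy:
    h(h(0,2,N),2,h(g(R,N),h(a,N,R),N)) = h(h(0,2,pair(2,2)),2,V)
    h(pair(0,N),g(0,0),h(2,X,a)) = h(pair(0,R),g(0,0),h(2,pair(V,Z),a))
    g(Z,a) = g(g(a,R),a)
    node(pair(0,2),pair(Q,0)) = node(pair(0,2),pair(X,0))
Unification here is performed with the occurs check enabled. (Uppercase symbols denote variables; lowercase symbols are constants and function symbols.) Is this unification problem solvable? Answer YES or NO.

Decompose h/3: h(0,2,N) = h(0,2,pair(2,2)),  2 = 2,  h(g(R,N),h(a,N,R),N) = V.
Decompose h/3: 0 = 0,  2 = 2,  N = pair(2,2).
Delete trivial equation 0 = 0.
Delete trivial equation 2 = 2.
Bind N := pair(2,2); substituting into the 2 remaining equations that mention N gives: h(g(R,pair(2,2)),h(a,pair(2,2),R),pair(2,2)) = V,  h(pair(0,pair(2,2)),g(0,0),h(2,X,a)) = h(pair(0,R),g(0,0),h(2,pair(V,Z),a)).
Delete trivial equation 2 = 2.
Bind V := h(g(R,pair(2,2)),h(a,pair(2,2),R),pair(2,2)); substituting into the one remaining equation that mentions V gives: h(pair(0,pair(2,2)),g(0,0),h(2,X,a)) = h(pair(0,R),g(0,0),h(2,pair(h(g(R,pair(2,2)),h(a,pair(2,2),R),pair(2,2)),Z),a)).
Decompose h/3: pair(0,pair(2,2)) = pair(0,R),  g(0,0) = g(0,0),  h(2,X,a) = h(2,pair(h(g(R,pair(2,2)),h(a,pair(2,2),R),pair(2,2)),Z),a).
Decompose pair/2: 0 = 0,  pair(2,2) = R.
Delete trivial equation 0 = 0.
Bind R := pair(2,2); substituting into the 2 remaining equations that mention R gives: h(2,X,a) = h(2,pair(h(g(pair(2,2),pair(2,2)),h(a,pair(2,2),pair(2,2)),pair(2,2)),Z),a),  g(Z,a) = g(g(a,pair(2,2)),a). Substituting into the earlier binding gives V := h(g(pair(2,2),pair(2,2)),h(a,pair(2,2),pair(2,2)),pair(2,2)).
Delete trivial equation g(0,0) = g(0,0).
Decompose h/3: 2 = 2,  X = pair(h(g(pair(2,2),pair(2,2)),h(a,pair(2,2),pair(2,2)),pair(2,2)),Z),  a = a.
Delete trivial equation 2 = 2.
Bind X := pair(h(g(pair(2,2),pair(2,2)),h(a,pair(2,2),pair(2,2)),pair(2,2)),Z); substituting into the one remaining equation that mentions X gives: node(pair(0,2),pair(Q,0)) = node(pair(0,2),pair(pair(h(g(pair(2,2),pair(2,2)),h(a,pair(2,2),pair(2,2)),pair(2,2)),Z),0)).
Delete trivial equation a = a.
Decompose g/2: Z = g(a,pair(2,2)),  a = a.
Bind Z := g(a,pair(2,2)); substituting into the one remaining equation that mentions Z gives: node(pair(0,2),pair(Q,0)) = node(pair(0,2),pair(pair(h(g(pair(2,2),pair(2,2)),h(a,pair(2,2),pair(2,2)),pair(2,2)),g(a,pair(2,2))),0)). Substituting into the earlier binding gives X := pair(h(g(pair(2,2),pair(2,2)),h(a,pair(2,2),pair(2,2)),pair(2,2)),g(a,pair(2,2))).
Delete trivial equation a = a.
Decompose node/2: pair(0,2) = pair(0,2),  pair(Q,0) = pair(pair(h(g(pair(2,2),pair(2,2)),h(a,pair(2,2),pair(2,2)),pair(2,2)),g(a,pair(2,2))),0).
Delete trivial equation pair(0,2) = pair(0,2).
Decompose pair/2: Q = pair(h(g(pair(2,2),pair(2,2)),h(a,pair(2,2),pair(2,2)),pair(2,2)),g(a,pair(2,2))),  0 = 0.
Bind Q := pair(h(g(pair(2,2),pair(2,2)),h(a,pair(2,2),pair(2,2)),pair(2,2)),g(a,pair(2,2))); no other remaining equation mentions Q.
Delete trivial equation 0 = 0.
No equations remain and no clash or occurs-check failure arose, so a unifier exists.

YES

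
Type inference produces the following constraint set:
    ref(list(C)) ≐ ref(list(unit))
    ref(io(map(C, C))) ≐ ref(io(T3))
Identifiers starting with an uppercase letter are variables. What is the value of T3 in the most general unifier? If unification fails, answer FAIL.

map(unit, unit)

Decompose ref/1: list(C) ≐ list(unit).
Decompose list/1: C ≐ unit.
Bind C := unit; substituting into the remaining equation gives: ref(io(map(unit, unit))) ≐ ref(io(T3)).
Decompose ref/1: io(map(unit, unit)) ≐ io(T3).
Decompose io/1: map(unit, unit) ≐ T3.
Bind T3 := map(unit, unit).
MGU = { C := unit, T3 := map(unit, unit) }, so T3 := map(unit, unit).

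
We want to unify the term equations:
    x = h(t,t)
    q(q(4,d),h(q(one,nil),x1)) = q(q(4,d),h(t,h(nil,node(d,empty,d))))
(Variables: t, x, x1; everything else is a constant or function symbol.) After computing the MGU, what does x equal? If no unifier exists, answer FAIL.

h(q(one,nil),q(one,nil))

Bind x := h(t,t); no other remaining equation mentions x.
Decompose q/2: q(4,d) = q(4,d),  h(q(one,nil),x1) = h(t,h(nil,node(d,empty,d))).
Delete trivial equation q(4,d) = q(4,d).
Decompose h/2: q(one,nil) = t,  x1 = h(nil,node(d,empty,d)).
Bind t := q(one,nil); no other remaining equation mentions t. Substituting into the earlier binding gives x := h(q(one,nil),q(one,nil)).
Bind x1 := h(nil,node(d,empty,d)).
MGU = { x -> h(q(one,nil),q(one,nil)), t -> q(one,nil), x1 -> h(nil,node(d,empty,d)) }, so x -> h(q(one,nil),q(one,nil)).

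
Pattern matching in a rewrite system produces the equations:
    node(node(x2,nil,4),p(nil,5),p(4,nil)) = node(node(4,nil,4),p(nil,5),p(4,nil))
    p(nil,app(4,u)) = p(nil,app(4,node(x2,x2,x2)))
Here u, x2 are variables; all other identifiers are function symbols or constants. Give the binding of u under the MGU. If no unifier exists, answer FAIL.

Decompose node/3: node(x2,nil,4) = node(4,nil,4),  p(nil,5) = p(nil,5),  p(4,nil) = p(4,nil).
Decompose node/3: x2 = 4,  nil = nil,  4 = 4.
Bind x2 := 4; substituting into the one remaining equation that mentions x2 gives: p(nil,app(4,u)) = p(nil,app(4,node(4,4,4))).
Delete trivial equation nil = nil.
Delete trivial equation 4 = 4.
Delete trivial equation p(nil,5) = p(nil,5).
Delete trivial equation p(4,nil) = p(4,nil).
Decompose p/2: nil = nil,  app(4,u) = app(4,node(4,4,4)).
Delete trivial equation nil = nil.
Decompose app/2: 4 = 4,  u = node(4,4,4).
Delete trivial equation 4 = 4.
Bind u := node(4,4,4).
MGU = { x2 -> 4, u -> node(4,4,4) }, so u -> node(4,4,4).

node(4,4,4)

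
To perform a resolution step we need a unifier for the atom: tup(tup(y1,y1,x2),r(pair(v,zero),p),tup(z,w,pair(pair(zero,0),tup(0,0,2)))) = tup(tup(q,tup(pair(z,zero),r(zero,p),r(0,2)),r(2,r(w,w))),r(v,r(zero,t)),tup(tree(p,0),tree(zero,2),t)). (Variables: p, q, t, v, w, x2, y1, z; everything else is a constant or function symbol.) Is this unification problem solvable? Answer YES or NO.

Decompose tup/3: tup(y1,y1,x2) = tup(q,tup(pair(z,zero),r(zero,p),r(0,2)),r(2,r(w,w))),  r(pair(v,zero),p) = r(v,r(zero,t)),  tup(z,w,pair(pair(zero,0),tup(0,0,2))) = tup(tree(p,0),tree(zero,2),t).
Decompose tup/3: y1 = q,  y1 = tup(pair(z,zero),r(zero,p),r(0,2)),  x2 = r(2,r(w,w)).
Bind y1 := q; substituting into the one remaining equation that mentions y1 gives: q = tup(pair(z,zero),r(zero,p),r(0,2)).
Bind q := tup(pair(z,zero),r(zero,p),r(0,2)); no other remaining equation mentions q. Substituting into the earlier binding gives y1 := tup(pair(z,zero),r(zero,p),r(0,2)).
Bind x2 := r(2,r(w,w)); no other remaining equation mentions x2.
Decompose r/2: pair(v,zero) = v,  p = r(zero,t).
Occurs check fails: v occurs in pair(v,zero); the equation v = pair(v,zero) has no finite solution.

NO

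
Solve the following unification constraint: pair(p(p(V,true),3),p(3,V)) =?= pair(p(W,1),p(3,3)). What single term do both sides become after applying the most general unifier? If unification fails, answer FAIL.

FAIL

Decompose pair/2: p(p(V,true),3) =?= p(W,1),  p(3,V) =?= p(3,3).
Decompose p/2: p(V,true) =?= W,  3 =?= 1.
Bind W := p(V,true); no other remaining equation mentions W.
Clash: constants 3 and 1 differ; no unifier exists.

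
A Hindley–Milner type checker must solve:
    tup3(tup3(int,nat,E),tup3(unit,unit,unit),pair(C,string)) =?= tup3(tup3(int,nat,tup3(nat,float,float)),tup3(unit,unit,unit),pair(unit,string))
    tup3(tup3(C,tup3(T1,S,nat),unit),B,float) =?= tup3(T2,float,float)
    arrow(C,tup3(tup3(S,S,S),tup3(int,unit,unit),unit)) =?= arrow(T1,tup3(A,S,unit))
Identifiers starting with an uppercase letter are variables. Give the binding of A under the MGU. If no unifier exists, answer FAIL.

tup3(tup3(int,unit,unit),tup3(int,unit,unit),tup3(int,unit,unit))

Decompose tup3/3: tup3(int,nat,E) =?= tup3(int,nat,tup3(nat,float,float)),  tup3(unit,unit,unit) =?= tup3(unit,unit,unit),  pair(C,string) =?= pair(unit,string).
Decompose tup3/3: int =?= int,  nat =?= nat,  E =?= tup3(nat,float,float).
Delete trivial equation int =?= int.
Delete trivial equation nat =?= nat.
Bind E := tup3(nat,float,float); no other remaining equation mentions E.
Delete trivial equation tup3(unit,unit,unit) =?= tup3(unit,unit,unit).
Decompose pair/2: C =?= unit,  string =?= string.
Bind C := unit; substituting into the 2 remaining equations that mention C gives: tup3(tup3(unit,tup3(T1,S,nat),unit),B,float) =?= tup3(T2,float,float),  arrow(unit,tup3(tup3(S,S,S),tup3(int,unit,unit),unit)) =?= arrow(T1,tup3(A,S,unit)).
Delete trivial equation string =?= string.
Decompose tup3/3: tup3(unit,tup3(T1,S,nat),unit) =?= T2,  B =?= float,  float =?= float.
Bind T2 := tup3(unit,tup3(T1,S,nat),unit); no other remaining equation mentions T2.
Bind B := float; no other remaining equation mentions B.
Delete trivial equation float =?= float.
Decompose arrow/2: unit =?= T1,  tup3(tup3(S,S,S),tup3(int,unit,unit),unit) =?= tup3(A,S,unit).
Bind T1 := unit; no other remaining equation mentions T1. Substituting into the earlier binding gives T2 := tup3(unit,tup3(unit,S,nat),unit).
Decompose tup3/3: tup3(S,S,S) =?= A,  tup3(int,unit,unit) =?= S,  unit =?= unit.
Bind A := tup3(S,S,S); no other remaining equation mentions A.
Bind S := tup3(int,unit,unit); no other remaining equation mentions S. Substituting into the earlier bindings gives T2 := tup3(unit,tup3(unit,tup3(int,unit,unit),nat),unit), A := tup3(tup3(int,unit,unit),tup3(int,unit,unit),tup3(int,unit,unit)).
Delete trivial equation unit =?= unit.
MGU = { E := tup3(nat,float,float), C := unit, T2 := tup3(unit,tup3(unit,tup3(int,unit,unit),nat),unit), B := float, T1 := unit, A := tup3(tup3(int,unit,unit),tup3(int,unit,unit),tup3(int,unit,unit)), S := tup3(int,unit,unit) }, so A := tup3(tup3(int,unit,unit),tup3(int,unit,unit),tup3(int,unit,unit)).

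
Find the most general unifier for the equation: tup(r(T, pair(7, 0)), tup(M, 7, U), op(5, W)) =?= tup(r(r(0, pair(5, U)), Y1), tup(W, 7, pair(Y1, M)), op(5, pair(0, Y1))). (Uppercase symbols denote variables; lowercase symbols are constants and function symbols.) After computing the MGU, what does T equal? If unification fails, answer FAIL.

r(0, pair(5, pair(pair(7, 0), pair(0, pair(7, 0)))))

Decompose tup/3: r(T, pair(7, 0)) =?= r(r(0, pair(5, U)), Y1),  tup(M, 7, U) =?= tup(W, 7, pair(Y1, M)),  op(5, W) =?= op(5, pair(0, Y1)).
Decompose r/2: T =?= r(0, pair(5, U)),  pair(7, 0) =?= Y1.
Bind T := r(0, pair(5, U)); no other remaining equation mentions T.
Bind Y1 := pair(7, 0); substituting into the remaining equations gives: tup(M, 7, U) =?= tup(W, 7, pair(pair(7, 0), M)),  op(5, W) =?= op(5, pair(0, pair(7, 0))).
Decompose tup/3: M =?= W,  7 =?= 7,  U =?= pair(pair(7, 0), M).
Bind M := W; substituting into the one remaining equation that mentions M gives: U =?= pair(pair(7, 0), W).
Delete trivial equation 7 =?= 7.
Bind U := pair(pair(7, 0), W); no other remaining equation mentions U. Substituting into the earlier binding gives T := r(0, pair(5, pair(pair(7, 0), W))).
Decompose op/2: 5 =?= 5,  W =?= pair(0, pair(7, 0)).
Delete trivial equation 5 =?= 5.
Bind W := pair(0, pair(7, 0)). Substituting into the earlier bindings gives T := r(0, pair(5, pair(pair(7, 0), pair(0, pair(7, 0))))), M := pair(0, pair(7, 0)), U := pair(pair(7, 0), pair(0, pair(7, 0))).
MGU = { T -> r(0, pair(5, pair(pair(7, 0), pair(0, pair(7, 0))))), Y1 -> pair(7, 0), M -> pair(0, pair(7, 0)), U -> pair(pair(7, 0), pair(0, pair(7, 0))), W -> pair(0, pair(7, 0)) }, so T -> r(0, pair(5, pair(pair(7, 0), pair(0, pair(7, 0))))).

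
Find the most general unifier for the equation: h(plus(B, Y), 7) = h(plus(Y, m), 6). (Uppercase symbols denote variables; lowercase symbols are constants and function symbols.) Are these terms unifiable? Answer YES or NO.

NO

Decompose h/2: plus(B, Y) = plus(Y, m),  7 = 6.
Decompose plus/2: B = Y,  Y = m.
Bind B := Y; no other remaining equation mentions B.
Bind Y := m; no other remaining equation mentions Y. Substituting into the earlier binding gives B := m.
Clash: constants 7 and 6 differ; no unifier exists.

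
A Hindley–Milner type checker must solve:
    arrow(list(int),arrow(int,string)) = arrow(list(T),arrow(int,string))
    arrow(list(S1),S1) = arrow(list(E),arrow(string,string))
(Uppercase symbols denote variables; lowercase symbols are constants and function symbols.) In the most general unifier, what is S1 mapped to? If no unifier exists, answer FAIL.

arrow(string,string)

Decompose arrow/2: list(int) = list(T),  arrow(int,string) = arrow(int,string).
Decompose list/1: int = T.
Bind T := int; no other remaining equation mentions T.
Delete trivial equation arrow(int,string) = arrow(int,string).
Decompose arrow/2: list(S1) = list(E),  S1 = arrow(string,string).
Decompose list/1: S1 = E.
Bind S1 := E; substituting into the remaining equation gives: E = arrow(string,string).
Bind E := arrow(string,string). Substituting into the earlier binding gives S1 := arrow(string,string).
MGU = { T := int, S1 := arrow(string,string), E := arrow(string,string) }, so S1 := arrow(string,string).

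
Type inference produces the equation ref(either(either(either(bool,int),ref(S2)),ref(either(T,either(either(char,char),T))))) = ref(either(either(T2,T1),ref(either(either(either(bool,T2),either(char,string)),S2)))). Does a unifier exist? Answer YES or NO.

YES

Decompose ref/1: either(either(either(bool,int),ref(S2)),ref(either(T,either(either(char,char),T)))) = either(either(T2,T1),ref(either(either(either(bool,T2),either(char,string)),S2))).
Decompose either/2: either(either(bool,int),ref(S2)) = either(T2,T1),  ref(either(T,either(either(char,char),T))) = ref(either(either(either(bool,T2),either(char,string)),S2)).
Decompose either/2: either(bool,int) = T2,  ref(S2) = T1.
Bind T2 := either(bool,int); substituting into the one remaining equation that mentions T2 gives: ref(either(T,either(either(char,char),T))) = ref(either(either(either(bool,either(bool,int)),either(char,string)),S2)).
Bind T1 := ref(S2); no other remaining equation mentions T1.
Decompose ref/1: either(T,either(either(char,char),T)) = either(either(either(bool,either(bool,int)),either(char,string)),S2).
Decompose either/2: T = either(either(bool,either(bool,int)),either(char,string)),  either(either(char,char),T) = S2.
Bind T := either(either(bool,either(bool,int)),either(char,string)); substituting into the remaining equation gives: either(either(char,char),either(either(bool,either(bool,int)),either(char,string))) = S2.
Bind S2 := either(either(char,char),either(either(bool,either(bool,int)),either(char,string))). Substituting into the earlier binding gives T1 := ref(either(either(char,char),either(either(bool,either(bool,int)),either(char,string)))).
No equations remain and no clash or occurs-check failure arose, so a unifier exists.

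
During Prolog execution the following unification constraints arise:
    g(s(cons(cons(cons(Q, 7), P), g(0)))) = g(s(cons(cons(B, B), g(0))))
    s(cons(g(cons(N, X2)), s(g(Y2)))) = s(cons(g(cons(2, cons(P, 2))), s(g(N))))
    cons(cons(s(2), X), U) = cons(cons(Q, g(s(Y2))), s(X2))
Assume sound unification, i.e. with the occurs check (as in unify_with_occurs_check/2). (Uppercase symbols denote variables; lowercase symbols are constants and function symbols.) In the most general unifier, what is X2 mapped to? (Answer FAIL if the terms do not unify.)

cons(cons(s(2), 7), 2)

Decompose g/1: s(cons(cons(cons(Q, 7), P), g(0))) = s(cons(cons(B, B), g(0))).
Decompose s/1: cons(cons(cons(Q, 7), P), g(0)) = cons(cons(B, B), g(0)).
Decompose cons/2: cons(cons(Q, 7), P) = cons(B, B),  g(0) = g(0).
Decompose cons/2: cons(Q, 7) = B,  P = B.
Bind B := cons(Q, 7); substituting into the one remaining equation that mentions B gives: P = cons(Q, 7).
Bind P := cons(Q, 7); substituting into the one remaining equation that mentions P gives: s(cons(g(cons(N, X2)), s(g(Y2)))) = s(cons(g(cons(2, cons(cons(Q, 7), 2))), s(g(N)))).
Delete trivial equation g(0) = g(0).
Decompose s/1: cons(g(cons(N, X2)), s(g(Y2))) = cons(g(cons(2, cons(cons(Q, 7), 2))), s(g(N))).
Decompose cons/2: g(cons(N, X2)) = g(cons(2, cons(cons(Q, 7), 2))),  s(g(Y2)) = s(g(N)).
Decompose g/1: cons(N, X2) = cons(2, cons(cons(Q, 7), 2)).
Decompose cons/2: N = 2,  X2 = cons(cons(Q, 7), 2).
Bind N := 2; substituting into the one remaining equation that mentions N gives: s(g(Y2)) = s(g(2)).
Bind X2 := cons(cons(Q, 7), 2); substituting into the one remaining equation that mentions X2 gives: cons(cons(s(2), X), U) = cons(cons(Q, g(s(Y2))), s(cons(cons(Q, 7), 2))).
Decompose s/1: g(Y2) = g(2).
Decompose g/1: Y2 = 2.
Bind Y2 := 2; substituting into the remaining equation gives: cons(cons(s(2), X), U) = cons(cons(Q, g(s(2))), s(cons(cons(Q, 7), 2))).
Decompose cons/2: cons(s(2), X) = cons(Q, g(s(2))),  U = s(cons(cons(Q, 7), 2)).
Decompose cons/2: s(2) = Q,  X = g(s(2)).
Bind Q := s(2); substituting into the one remaining equation that mentions Q gives: U = s(cons(cons(s(2), 7), 2)). Substituting into the earlier bindings gives B := cons(s(2), 7), P := cons(s(2), 7), X2 := cons(cons(s(2), 7), 2).
Bind X := g(s(2)); no other remaining equation mentions X.
Bind U := s(cons(cons(s(2), 7), 2)).
MGU = { B = cons(s(2), 7), P = cons(s(2), 7), N = 2, X2 = cons(cons(s(2), 7), 2), Y2 = 2, Q = s(2), X = g(s(2)), U = s(cons(cons(s(2), 7), 2)) }, so X2 = cons(cons(s(2), 7), 2).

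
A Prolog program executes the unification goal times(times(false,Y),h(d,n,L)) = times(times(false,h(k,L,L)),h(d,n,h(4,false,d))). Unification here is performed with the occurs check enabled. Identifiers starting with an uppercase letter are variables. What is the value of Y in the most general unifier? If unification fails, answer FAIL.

h(k,h(4,false,d),h(4,false,d))

Decompose times/2: times(false,Y) = times(false,h(k,L,L)),  h(d,n,L) = h(d,n,h(4,false,d)).
Decompose times/2: false = false,  Y = h(k,L,L).
Delete trivial equation false = false.
Bind Y := h(k,L,L); no other remaining equation mentions Y.
Decompose h/3: d = d,  n = n,  L = h(4,false,d).
Delete trivial equation d = d.
Delete trivial equation n = n.
Bind L := h(4,false,d). Substituting into the earlier binding gives Y := h(k,h(4,false,d),h(4,false,d)).
MGU = { Y ↦ h(k,h(4,false,d),h(4,false,d)), L ↦ h(4,false,d) }, so Y ↦ h(k,h(4,false,d),h(4,false,d)).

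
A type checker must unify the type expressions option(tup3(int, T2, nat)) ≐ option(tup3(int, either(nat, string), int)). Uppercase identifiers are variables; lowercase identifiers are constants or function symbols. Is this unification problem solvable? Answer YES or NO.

NO

Decompose option/1: tup3(int, T2, nat) ≐ tup3(int, either(nat, string), int).
Decompose tup3/3: int ≐ int,  T2 ≐ either(nat, string),  nat ≐ int.
Delete trivial equation int ≐ int.
Bind T2 := either(nat, string); no other remaining equation mentions T2.
Clash: constants nat and int differ; no unifier exists.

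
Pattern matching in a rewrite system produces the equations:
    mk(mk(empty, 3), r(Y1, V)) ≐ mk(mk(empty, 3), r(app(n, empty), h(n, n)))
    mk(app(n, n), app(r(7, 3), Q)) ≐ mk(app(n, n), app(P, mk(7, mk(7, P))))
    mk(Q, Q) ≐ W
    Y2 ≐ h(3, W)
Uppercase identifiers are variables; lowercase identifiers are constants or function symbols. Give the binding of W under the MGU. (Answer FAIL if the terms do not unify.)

Decompose mk/2: mk(empty, 3) ≐ mk(empty, 3),  r(Y1, V) ≐ r(app(n, empty), h(n, n)).
Delete trivial equation mk(empty, 3) ≐ mk(empty, 3).
Decompose r/2: Y1 ≐ app(n, empty),  V ≐ h(n, n).
Bind Y1 := app(n, empty); no other remaining equation mentions Y1.
Bind V := h(n, n); no other remaining equation mentions V.
Decompose mk/2: app(n, n) ≐ app(n, n),  app(r(7, 3), Q) ≐ app(P, mk(7, mk(7, P))).
Delete trivial equation app(n, n) ≐ app(n, n).
Decompose app/2: r(7, 3) ≐ P,  Q ≐ mk(7, mk(7, P)).
Bind P := r(7, 3); substituting into the one remaining equation that mentions P gives: Q ≐ mk(7, mk(7, r(7, 3))).
Bind Q := mk(7, mk(7, r(7, 3))); substituting into the one remaining equation that mentions Q gives: mk(mk(7, mk(7, r(7, 3))), mk(7, mk(7, r(7, 3)))) ≐ W.
Bind W := mk(mk(7, mk(7, r(7, 3))), mk(7, mk(7, r(7, 3)))); substituting into the remaining equation gives: Y2 ≐ h(3, mk(mk(7, mk(7, r(7, 3))), mk(7, mk(7, r(7, 3))))).
Bind Y2 := h(3, mk(mk(7, mk(7, r(7, 3))), mk(7, mk(7, r(7, 3))))).
MGU = { Y1 := app(n, empty), V := h(n, n), P := r(7, 3), Q := mk(7, mk(7, r(7, 3))), W := mk(mk(7, mk(7, r(7, 3))), mk(7, mk(7, r(7, 3)))), Y2 := h(3, mk(mk(7, mk(7, r(7, 3))), mk(7, mk(7, r(7, 3))))) }, so W := mk(mk(7, mk(7, r(7, 3))), mk(7, mk(7, r(7, 3)))).

mk(mk(7, mk(7, r(7, 3))), mk(7, mk(7, r(7, 3))))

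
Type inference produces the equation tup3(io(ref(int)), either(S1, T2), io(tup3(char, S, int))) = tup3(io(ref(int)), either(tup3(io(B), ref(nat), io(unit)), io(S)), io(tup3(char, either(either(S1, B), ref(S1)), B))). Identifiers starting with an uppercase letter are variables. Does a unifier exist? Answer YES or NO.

YES

Decompose tup3/3: io(ref(int)) = io(ref(int)),  either(S1, T2) = either(tup3(io(B), ref(nat), io(unit)), io(S)),  io(tup3(char, S, int)) = io(tup3(char, either(either(S1, B), ref(S1)), B)).
Delete trivial equation io(ref(int)) = io(ref(int)).
Decompose either/2: S1 = tup3(io(B), ref(nat), io(unit)),  T2 = io(S).
Bind S1 := tup3(io(B), ref(nat), io(unit)); substituting into the one remaining equation that mentions S1 gives: io(tup3(char, S, int)) = io(tup3(char, either(either(tup3(io(B), ref(nat), io(unit)), B), ref(tup3(io(B), ref(nat), io(unit)))), B)).
Bind T2 := io(S); no other remaining equation mentions T2.
Decompose io/1: tup3(char, S, int) = tup3(char, either(either(tup3(io(B), ref(nat), io(unit)), B), ref(tup3(io(B), ref(nat), io(unit)))), B).
Decompose tup3/3: char = char,  S = either(either(tup3(io(B), ref(nat), io(unit)), B), ref(tup3(io(B), ref(nat), io(unit)))),  int = B.
Delete trivial equation char = char.
Bind S := either(either(tup3(io(B), ref(nat), io(unit)), B), ref(tup3(io(B), ref(nat), io(unit)))); no other remaining equation mentions S. Substituting into the earlier binding gives T2 := io(either(either(tup3(io(B), ref(nat), io(unit)), B), ref(tup3(io(B), ref(nat), io(unit))))).
Bind B := int. Substituting into the earlier bindings gives S1 := tup3(io(int), ref(nat), io(unit)), T2 := io(either(either(tup3(io(int), ref(nat), io(unit)), int), ref(tup3(io(int), ref(nat), io(unit))))), S := either(either(tup3(io(int), ref(nat), io(unit)), int), ref(tup3(io(int), ref(nat), io(unit)))).
No equations remain and no clash or occurs-check failure arose, so a unifier exists.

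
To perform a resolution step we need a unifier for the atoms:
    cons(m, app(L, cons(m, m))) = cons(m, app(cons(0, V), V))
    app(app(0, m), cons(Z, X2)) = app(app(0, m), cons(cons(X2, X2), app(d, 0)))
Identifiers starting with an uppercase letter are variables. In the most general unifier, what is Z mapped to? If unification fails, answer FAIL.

Decompose cons/2: m = m,  app(L, cons(m, m)) = app(cons(0, V), V).
Delete trivial equation m = m.
Decompose app/2: L = cons(0, V),  cons(m, m) = V.
Bind L := cons(0, V); no other remaining equation mentions L.
Bind V := cons(m, m); no other remaining equation mentions V. Substituting into the earlier binding gives L := cons(0, cons(m, m)).
Decompose app/2: app(0, m) = app(0, m),  cons(Z, X2) = cons(cons(X2, X2), app(d, 0)).
Delete trivial equation app(0, m) = app(0, m).
Decompose cons/2: Z = cons(X2, X2),  X2 = app(d, 0).
Bind Z := cons(X2, X2); no other remaining equation mentions Z.
Bind X2 := app(d, 0). Substituting into the earlier binding gives Z := cons(app(d, 0), app(d, 0)).
MGU = { L := cons(0, cons(m, m)), V := cons(m, m), Z := cons(app(d, 0), app(d, 0)), X2 := app(d, 0) }, so Z := cons(app(d, 0), app(d, 0)).

cons(app(d, 0), app(d, 0))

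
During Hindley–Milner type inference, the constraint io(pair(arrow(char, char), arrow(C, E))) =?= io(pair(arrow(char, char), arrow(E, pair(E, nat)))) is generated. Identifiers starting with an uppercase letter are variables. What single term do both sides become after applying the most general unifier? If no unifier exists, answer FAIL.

Decompose io/1: pair(arrow(char, char), arrow(C, E)) =?= pair(arrow(char, char), arrow(E, pair(E, nat))).
Decompose pair/2: arrow(char, char) =?= arrow(char, char),  arrow(C, E) =?= arrow(E, pair(E, nat)).
Delete trivial equation arrow(char, char) =?= arrow(char, char).
Decompose arrow/2: C =?= E,  E =?= pair(E, nat).
Bind C := E; no other remaining equation mentions C.
Occurs check fails: E occurs in pair(E, nat); the equation E =?= pair(E, nat) has no finite solution.

FAIL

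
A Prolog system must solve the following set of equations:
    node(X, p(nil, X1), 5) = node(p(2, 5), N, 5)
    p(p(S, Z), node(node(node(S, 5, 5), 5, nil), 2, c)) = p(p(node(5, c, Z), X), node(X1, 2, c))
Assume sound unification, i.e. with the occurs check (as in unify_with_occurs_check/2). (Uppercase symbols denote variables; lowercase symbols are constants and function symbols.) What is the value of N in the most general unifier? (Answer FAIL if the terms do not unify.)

p(nil, node(node(node(5, c, p(2, 5)), 5, 5), 5, nil))

Decompose node/3: X = p(2, 5),  p(nil, X1) = N,  5 = 5.
Bind X := p(2, 5); substituting into the one remaining equation that mentions X gives: p(p(S, Z), node(node(node(S, 5, 5), 5, nil), 2, c)) = p(p(node(5, c, Z), p(2, 5)), node(X1, 2, c)).
Bind N := p(nil, X1); no other remaining equation mentions N.
Delete trivial equation 5 = 5.
Decompose p/2: p(S, Z) = p(node(5, c, Z), p(2, 5)),  node(node(node(S, 5, 5), 5, nil), 2, c) = node(X1, 2, c).
Decompose p/2: S = node(5, c, Z),  Z = p(2, 5).
Bind S := node(5, c, Z); substituting into the one remaining equation that mentions S gives: node(node(node(node(5, c, Z), 5, 5), 5, nil), 2, c) = node(X1, 2, c).
Bind Z := p(2, 5); substituting into the remaining equation gives: node(node(node(node(5, c, p(2, 5)), 5, 5), 5, nil), 2, c) = node(X1, 2, c). Substituting into the earlier binding gives S := node(5, c, p(2, 5)).
Decompose node/3: node(node(node(5, c, p(2, 5)), 5, 5), 5, nil) = X1,  2 = 2,  c = c.
Bind X1 := node(node(node(5, c, p(2, 5)), 5, 5), 5, nil); no other remaining equation mentions X1. Substituting into the earlier binding gives N := p(nil, node(node(node(5, c, p(2, 5)), 5, 5), 5, nil)).
Delete trivial equation 2 = 2.
Delete trivial equation c = c.
MGU = { X = p(2, 5), N = p(nil, node(node(node(5, c, p(2, 5)), 5, 5), 5, nil)), S = node(5, c, p(2, 5)), Z = p(2, 5), X1 = node(node(node(5, c, p(2, 5)), 5, 5), 5, nil) }, so N = p(nil, node(node(node(5, c, p(2, 5)), 5, 5), 5, nil)).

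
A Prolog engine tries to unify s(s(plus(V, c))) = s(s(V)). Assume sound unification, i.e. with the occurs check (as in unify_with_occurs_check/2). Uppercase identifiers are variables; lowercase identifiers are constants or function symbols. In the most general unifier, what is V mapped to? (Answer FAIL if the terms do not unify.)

FAIL

Decompose s/1: s(plus(V, c)) = s(V).
Decompose s/1: plus(V, c) = V.
Occurs check fails: V occurs in plus(V, c); the equation V = plus(V, c) has no finite solution.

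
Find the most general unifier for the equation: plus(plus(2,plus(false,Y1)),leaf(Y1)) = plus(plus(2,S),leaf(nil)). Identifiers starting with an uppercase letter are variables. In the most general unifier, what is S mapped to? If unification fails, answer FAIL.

Decompose plus/2: plus(2,plus(false,Y1)) = plus(2,S),  leaf(Y1) = leaf(nil).
Decompose plus/2: 2 = 2,  plus(false,Y1) = S.
Delete trivial equation 2 = 2.
Bind S := plus(false,Y1); no other remaining equation mentions S.
Decompose leaf/1: Y1 = nil.
Bind Y1 := nil. Substituting into the earlier binding gives S := plus(false,nil).
MGU = { S := plus(false,nil), Y1 := nil }, so S := plus(false,nil).

plus(false,nil)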